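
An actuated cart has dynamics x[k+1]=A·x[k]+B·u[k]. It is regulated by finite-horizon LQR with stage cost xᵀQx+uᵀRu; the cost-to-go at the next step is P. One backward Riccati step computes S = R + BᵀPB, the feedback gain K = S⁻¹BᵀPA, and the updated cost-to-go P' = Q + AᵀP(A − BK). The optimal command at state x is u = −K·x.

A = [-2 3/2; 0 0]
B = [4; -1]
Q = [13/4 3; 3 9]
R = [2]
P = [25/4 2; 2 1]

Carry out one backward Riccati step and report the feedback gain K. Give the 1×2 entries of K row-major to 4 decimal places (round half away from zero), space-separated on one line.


-0.5287 0.3966

BᵀP = [23.0000 7.0000]
S = R + BᵀPB = [2] + [85.0000] = [87.0000]
BᵀPA = [-46.0000 34.5000]
K = S⁻¹·BᵀPA = [-0.5287 0.3966]
A−BK = [0.1149 -0.0862; -0.5287 0.3966]
AᵀP(A−BK) = [0.6782 -0.5086; -0.5086 0.3815]
P' = Q + AᵀP(A−BK) = [3.9282 2.4914; 2.4914 9.3815]
tr(P') = 13.3096


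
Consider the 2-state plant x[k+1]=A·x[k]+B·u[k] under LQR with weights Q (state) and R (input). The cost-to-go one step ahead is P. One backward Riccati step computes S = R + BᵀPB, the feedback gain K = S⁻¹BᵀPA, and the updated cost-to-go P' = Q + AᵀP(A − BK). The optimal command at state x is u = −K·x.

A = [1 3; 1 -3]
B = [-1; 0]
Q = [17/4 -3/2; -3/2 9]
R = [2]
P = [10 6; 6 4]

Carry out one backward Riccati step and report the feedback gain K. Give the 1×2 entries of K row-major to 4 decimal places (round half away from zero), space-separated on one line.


BᵀP = [-10.0000 -6.0000]
S = R + BᵀPB = [2] + [10.0000] = [12.0000]
BᵀPA = [-16.0000 -12.0000]
K = S⁻¹·BᵀPA = [-1.3333 -1.0000]
A−BK = [-0.3333 2.0000; 1.0000 -3.0000]
AᵀP(A−BK) = [4.6667 2.0000; 2.0000 6.0000]
P' = Q + AᵀP(A−BK) = [8.9167 0.5000; 0.5000 15.0000]
tr(P') = 23.9167

-1.3333 -1.0000


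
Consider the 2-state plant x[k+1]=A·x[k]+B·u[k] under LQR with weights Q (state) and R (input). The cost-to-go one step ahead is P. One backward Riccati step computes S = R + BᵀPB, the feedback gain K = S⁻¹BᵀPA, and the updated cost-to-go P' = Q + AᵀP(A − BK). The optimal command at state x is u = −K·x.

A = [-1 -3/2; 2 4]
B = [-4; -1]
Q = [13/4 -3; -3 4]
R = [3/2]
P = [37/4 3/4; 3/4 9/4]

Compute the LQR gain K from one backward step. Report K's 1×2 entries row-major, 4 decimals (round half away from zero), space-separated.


BᵀP = [-37.7500 -5.2500]
S = R + BᵀPB = [3/2] + [156.2500] = [157.7500]
BᵀPA = [27.2500 35.6250]
K = S⁻¹·BᵀPA = [0.1727 0.2258]
A−BK = [-0.3090 -0.5967; 2.1727 4.2258]
AᵀP(A−BK) = [10.5428 20.4711; 20.4711 39.7672]
P' = Q + AᵀP(A−BK) = [13.7928 17.4711; 17.4711 43.7672]
tr(P') = 57.5600

0.1727 0.2258


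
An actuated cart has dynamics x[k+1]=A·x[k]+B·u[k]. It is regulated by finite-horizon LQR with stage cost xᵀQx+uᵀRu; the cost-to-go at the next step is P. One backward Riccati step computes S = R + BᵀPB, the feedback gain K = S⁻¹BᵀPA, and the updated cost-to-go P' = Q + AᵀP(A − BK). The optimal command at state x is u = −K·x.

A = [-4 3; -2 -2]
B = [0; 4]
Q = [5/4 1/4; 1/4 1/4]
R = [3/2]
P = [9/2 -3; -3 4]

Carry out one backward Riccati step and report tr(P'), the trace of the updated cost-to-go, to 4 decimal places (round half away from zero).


59.4962

BᵀP = [-12.0000 16.0000]
S = R + BᵀPB = [3/2] + [64.0000] = [65.5000]
BᵀPA = [16.0000 -68.0000]
K = S⁻¹·BᵀPA = [0.2443 -1.0382]
A−BK = [-4.0000 3.0000; -2.9771 2.1527]
AᵀP(A−BK) = [36.0916 -27.3893; -27.3893 21.9046]
P' = Q + AᵀP(A−BK) = [37.3416 -27.1393; -27.1393 22.1546]
tr(P') = 59.4962


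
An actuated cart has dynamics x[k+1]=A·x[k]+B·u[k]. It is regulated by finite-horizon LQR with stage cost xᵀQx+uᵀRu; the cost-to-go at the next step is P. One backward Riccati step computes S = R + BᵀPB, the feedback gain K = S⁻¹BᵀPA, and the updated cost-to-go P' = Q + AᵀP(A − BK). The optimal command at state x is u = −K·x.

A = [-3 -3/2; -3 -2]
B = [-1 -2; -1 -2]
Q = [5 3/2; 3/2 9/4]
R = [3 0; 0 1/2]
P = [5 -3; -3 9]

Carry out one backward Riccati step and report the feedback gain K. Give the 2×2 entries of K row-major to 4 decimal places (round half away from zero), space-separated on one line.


0.1182 0.0739 1.4187 0.8867

BᵀP = [-2.0000 -6.0000; -4.0000 -12.0000]
S = R + BᵀPB = [3 0; 0 1/2] + [8.0000 16.0000; 16.0000 32.0000] = [11.0000 16.0000; 16.0000 32.5000]
BᵀPA = [24.0000 15.0000; 48.0000 30.0000]
K = S⁻¹·BᵀPA = [0.1182 0.0739; 1.4187 0.8867]
A−BK = [-0.0443 0.3473; -0.0443 -0.1527]
AᵀP(A−BK) = [1.0640 0.6650; 0.6650 1.5406]
P' = Q + AᵀP(A−BK) = [6.0640 2.1650; 2.1650 3.7906]
tr(P') = 9.8547


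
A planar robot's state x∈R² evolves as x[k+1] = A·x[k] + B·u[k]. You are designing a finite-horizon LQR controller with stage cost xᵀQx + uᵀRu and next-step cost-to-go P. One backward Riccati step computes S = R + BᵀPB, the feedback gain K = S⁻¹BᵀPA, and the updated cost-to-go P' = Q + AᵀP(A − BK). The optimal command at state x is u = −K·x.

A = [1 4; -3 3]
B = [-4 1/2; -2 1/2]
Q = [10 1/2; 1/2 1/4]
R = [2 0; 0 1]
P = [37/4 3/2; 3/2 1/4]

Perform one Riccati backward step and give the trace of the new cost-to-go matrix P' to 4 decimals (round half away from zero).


12.4080

BᵀP = [-40.0000 -6.5000; 5.3750 0.8750]
S = R + BᵀPB = [2 0; 0 1] + [173.0000 -23.2500; -23.2500 3.1250] = [175.0000 -23.2500; -23.2500 4.1250]
BᵀPA = [-20.5000 -179.5000; 2.7500 24.1250]
K = S⁻¹·BᵀPA = [-0.1138 -0.9902; 0.0255 0.2675]
A−BK = [0.5322 -0.0945; -3.2403 0.8859]
AᵀP(A−BK) = [0.0979 0.2158; 0.2158 2.0602]
P' = Q + AᵀP(A−BK) = [10.0979 0.7158; 0.7158 2.3102]
tr(P') = 12.4080


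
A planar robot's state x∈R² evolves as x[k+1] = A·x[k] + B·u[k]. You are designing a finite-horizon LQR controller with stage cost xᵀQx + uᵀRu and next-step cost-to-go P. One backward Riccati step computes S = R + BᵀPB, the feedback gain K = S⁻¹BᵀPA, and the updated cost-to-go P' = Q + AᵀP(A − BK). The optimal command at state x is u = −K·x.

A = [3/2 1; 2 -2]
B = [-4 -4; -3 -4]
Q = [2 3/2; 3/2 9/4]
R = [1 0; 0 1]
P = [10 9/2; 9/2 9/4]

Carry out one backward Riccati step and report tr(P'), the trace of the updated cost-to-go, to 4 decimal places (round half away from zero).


5.2907

BᵀP = [-53.5000 -24.7500; -58.0000 -27.0000]
S = R + BᵀPB = [1 0; 0 1] + [288.2500 313.0000; 313.0000 340.0000] = [289.2500 313.0000; 313.0000 341.0000]
BᵀPA = [-129.7500 -4.0000; -141.0000 -4.0000]
K = S⁻¹·BᵀPA = [-0.1680 -0.1684; -0.2593 0.1428]
A−BK = [-0.2091 0.8978; 0.4589 -1.9339]
AᵀP(A−BK) = [0.1429 -0.2091; -0.2091 0.8978]
P' = Q + AᵀP(A−BK) = [2.1429 1.2909; 1.2909 3.1478]
tr(P') = 5.2907


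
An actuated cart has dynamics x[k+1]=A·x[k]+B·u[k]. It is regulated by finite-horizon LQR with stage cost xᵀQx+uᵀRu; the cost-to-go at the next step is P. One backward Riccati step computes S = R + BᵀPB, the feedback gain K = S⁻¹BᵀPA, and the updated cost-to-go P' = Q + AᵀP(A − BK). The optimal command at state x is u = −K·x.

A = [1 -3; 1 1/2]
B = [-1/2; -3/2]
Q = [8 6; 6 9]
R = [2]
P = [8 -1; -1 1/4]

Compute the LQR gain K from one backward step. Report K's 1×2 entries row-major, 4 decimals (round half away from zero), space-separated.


-0.7755 2.4694

BᵀP = [-2.5000 0.1250]
S = R + BᵀPB = [2] + [1.0625] = [3.0625]
BᵀPA = [-2.3750 7.5625]
K = S⁻¹·BᵀPA = [-0.7755 2.4694]
A−BK = [0.6122 -1.7653; -0.1633 4.2041]
AᵀP(A−BK) = [4.4082 -15.5102; -15.5102 56.3878]
P' = Q + AᵀP(A−BK) = [12.4082 -9.5102; -9.5102 65.3878]
tr(P') = 77.7959


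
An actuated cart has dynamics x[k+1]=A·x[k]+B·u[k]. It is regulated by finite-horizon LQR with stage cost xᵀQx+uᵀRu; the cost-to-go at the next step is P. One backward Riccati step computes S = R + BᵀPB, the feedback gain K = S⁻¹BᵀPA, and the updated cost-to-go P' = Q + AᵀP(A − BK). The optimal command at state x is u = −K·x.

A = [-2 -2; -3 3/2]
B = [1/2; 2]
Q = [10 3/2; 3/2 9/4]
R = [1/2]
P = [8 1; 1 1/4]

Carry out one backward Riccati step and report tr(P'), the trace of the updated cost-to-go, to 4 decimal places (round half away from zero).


BᵀP = [6.0000 1.0000]
S = R + BᵀPB = [1/2] + [5.0000] = [5.5000]
BᵀPA = [-15.0000 -10.5000]
K = S⁻¹·BᵀPA = [-2.7273 -1.9091]
A−BK = [-0.6364 -1.0455; 2.4545 5.3182]
AᵀP(A−BK) = [5.3409 5.2386; 5.2386 6.5170]
P' = Q + AᵀP(A−BK) = [15.3409 6.7386; 6.7386 8.7670]
tr(P') = 24.1080

24.1080


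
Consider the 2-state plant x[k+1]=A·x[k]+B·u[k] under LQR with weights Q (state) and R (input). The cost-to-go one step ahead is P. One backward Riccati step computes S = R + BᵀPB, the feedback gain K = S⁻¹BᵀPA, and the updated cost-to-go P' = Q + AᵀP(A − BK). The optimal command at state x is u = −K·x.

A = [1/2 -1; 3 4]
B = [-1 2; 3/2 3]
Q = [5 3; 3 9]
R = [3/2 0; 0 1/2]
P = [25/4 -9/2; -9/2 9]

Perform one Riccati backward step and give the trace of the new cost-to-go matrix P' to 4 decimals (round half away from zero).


BᵀP = [-13.0000 18.0000; -1.0000 18.0000]
S = R + BᵀPB = [3/2 0; 0 1/2] + [40.0000 28.0000; 28.0000 52.0000] = [41.5000 28.0000; 28.0000 52.5000]
BᵀPA = [47.5000 85.0000; 53.5000 73.0000]
K = S⁻¹·BᵀPA = [0.7139 1.7340; 0.6383 0.4657]
A−BK = [-0.0626 -0.1973; 0.0142 0.0020]
AᵀP(A−BK) = [1.0026 2.0963; 2.0963 4.8655]
P' = Q + AᵀP(A−BK) = [6.0026 5.0963; 5.0963 13.8655]
tr(P') = 19.8682

19.8682


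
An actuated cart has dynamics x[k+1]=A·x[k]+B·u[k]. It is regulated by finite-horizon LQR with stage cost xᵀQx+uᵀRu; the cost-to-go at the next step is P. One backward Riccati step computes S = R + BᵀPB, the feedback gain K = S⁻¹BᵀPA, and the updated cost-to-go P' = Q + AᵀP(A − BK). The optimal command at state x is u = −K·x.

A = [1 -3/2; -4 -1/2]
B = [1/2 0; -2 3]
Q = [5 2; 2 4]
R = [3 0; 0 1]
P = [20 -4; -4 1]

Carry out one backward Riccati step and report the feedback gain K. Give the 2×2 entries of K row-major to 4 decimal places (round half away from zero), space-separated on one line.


BᵀP = [18.0000 -4.0000; -12.0000 3.0000]
S = R + BᵀPB = [3 0; 0 1] + [17.0000 -12.0000; -12.0000 9.0000] = [20.0000 -12.0000; -12.0000 10.0000]
BᵀPA = [34.0000 -25.0000; -24.0000 16.5000]
K = S⁻¹·BᵀPA = [0.9286 -0.9286; -1.2857 0.5357]
A−BK = [0.5357 -1.0357; 1.7143 -3.9643]
AᵀP(A−BK) = [5.5714 -5.5714; -5.5714 7.1964]
P' = Q + AᵀP(A−BK) = [10.5714 -3.5714; -3.5714 11.1964]
tr(P') = 21.7679

0.9286 -0.9286 -1.2857 0.5357


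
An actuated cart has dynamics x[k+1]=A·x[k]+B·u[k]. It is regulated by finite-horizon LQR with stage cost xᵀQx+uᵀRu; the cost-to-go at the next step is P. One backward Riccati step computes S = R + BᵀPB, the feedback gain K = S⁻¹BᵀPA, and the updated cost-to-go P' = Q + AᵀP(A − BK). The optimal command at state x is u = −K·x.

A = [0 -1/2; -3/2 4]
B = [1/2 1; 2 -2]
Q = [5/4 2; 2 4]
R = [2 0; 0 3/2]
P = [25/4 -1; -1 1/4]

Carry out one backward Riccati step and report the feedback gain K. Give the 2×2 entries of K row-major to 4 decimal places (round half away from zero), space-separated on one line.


BᵀP = [1.1250 0.0000; 8.2500 -1.5000]
S = R + BᵀPB = [2 0; 0 3/2] + [0.5625 1.1250; 1.1250 11.2500] = [2.5625 1.1250; 1.1250 12.7500]
BᵀPA = [0.0000 -0.5625; 2.2500 -10.1250]
K = S⁻¹·BᵀPA = [-0.0806 0.1343; 0.1836 -0.8060]
A−BK = [-0.1433 0.2388; -0.9716 2.1194]
AᵀP(A−BK) = [0.1494 -0.4366; -0.4366 1.4776]
P' = Q + AᵀP(A−BK) = [1.3994 1.5634; 1.5634 5.4776]
tr(P') = 6.8771

-0.0806 0.1343 0.1836 -0.8060


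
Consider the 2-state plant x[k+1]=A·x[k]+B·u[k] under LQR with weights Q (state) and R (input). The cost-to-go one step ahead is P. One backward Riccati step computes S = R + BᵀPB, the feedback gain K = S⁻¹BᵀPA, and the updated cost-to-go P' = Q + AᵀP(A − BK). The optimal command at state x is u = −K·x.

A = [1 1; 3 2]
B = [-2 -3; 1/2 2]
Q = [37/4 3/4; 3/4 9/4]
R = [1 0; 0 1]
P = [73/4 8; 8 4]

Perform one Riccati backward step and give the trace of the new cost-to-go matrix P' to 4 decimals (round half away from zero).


23.5100

BᵀP = [-32.5000 -14.0000; -38.7500 -16.0000]
S = R + BᵀPB = [1 0; 0 1] + [58.0000 69.5000; 69.5000 84.2500] = [59.0000 69.5000; 69.5000 85.2500]
BᵀPA = [-74.5000 -60.5000; -86.7500 -70.7500]
K = S⁻¹·BᵀPA = [-1.6140 -1.2055; 0.2982 0.1529]
A−BK = [-1.3333 -0.9524; 3.2105 2.2970]
AᵀP(A−BK) = [7.8772 5.7018; 5.7018 4.1328]
P' = Q + AᵀP(A−BK) = [17.1272 6.4518; 6.4518 6.3828]
tr(P') = 23.5100


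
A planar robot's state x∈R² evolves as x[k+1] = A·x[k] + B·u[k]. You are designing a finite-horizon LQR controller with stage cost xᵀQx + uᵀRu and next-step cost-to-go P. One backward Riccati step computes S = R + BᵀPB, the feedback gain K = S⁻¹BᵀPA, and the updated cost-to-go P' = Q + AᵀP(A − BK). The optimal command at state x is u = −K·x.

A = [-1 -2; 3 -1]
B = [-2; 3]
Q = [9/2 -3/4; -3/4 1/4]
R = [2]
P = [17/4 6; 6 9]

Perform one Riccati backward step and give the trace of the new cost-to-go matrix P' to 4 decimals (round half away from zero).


17.7054

BᵀP = [9.5000 15.0000]
S = R + BᵀPB = [2] + [26.0000] = [28.0000]
BᵀPA = [35.5000 -34.0000]
K = S⁻¹·BᵀPA = [1.2679 -1.2143]
A−BK = [1.5357 -4.4286; -0.8036 2.6429]
AᵀP(A−BK) = [4.2411 -5.3929; -5.3929 8.7143]
P' = Q + AᵀP(A−BK) = [8.7411 -6.1429; -6.1429 8.9643]
tr(P') = 17.7054


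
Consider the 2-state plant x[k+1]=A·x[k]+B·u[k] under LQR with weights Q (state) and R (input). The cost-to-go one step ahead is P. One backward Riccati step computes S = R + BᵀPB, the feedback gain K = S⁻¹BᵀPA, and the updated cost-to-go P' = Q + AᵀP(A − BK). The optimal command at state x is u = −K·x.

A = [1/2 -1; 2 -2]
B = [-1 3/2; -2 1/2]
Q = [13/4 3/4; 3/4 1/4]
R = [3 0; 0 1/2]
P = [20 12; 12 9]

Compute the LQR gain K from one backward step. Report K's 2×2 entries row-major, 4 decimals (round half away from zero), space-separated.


-0.6083 0.5841 0.2088 -0.5124

BᵀP = [-44.0000 -30.0000; 36.0000 22.5000]
S = R + BᵀPB = [3 0; 0 1/2] + [104.0000 -81.0000; -81.0000 65.2500] = [107.0000 -81.0000; -81.0000 65.7500]
BᵀPA = [-82.0000 104.0000; 63.0000 -81.0000]
K = S⁻¹·BᵀPA = [-0.6083 0.5841; 0.2088 -0.5124]
A−BK = [-0.4215 0.3527; 0.6790 -0.5756]
AᵀP(A−BK) = [1.9657 -1.8250; -1.8250 1.7522]
P' = Q + AᵀP(A−BK) = [5.2157 -1.0750; -1.0750 2.0022]
tr(P') = 7.2180


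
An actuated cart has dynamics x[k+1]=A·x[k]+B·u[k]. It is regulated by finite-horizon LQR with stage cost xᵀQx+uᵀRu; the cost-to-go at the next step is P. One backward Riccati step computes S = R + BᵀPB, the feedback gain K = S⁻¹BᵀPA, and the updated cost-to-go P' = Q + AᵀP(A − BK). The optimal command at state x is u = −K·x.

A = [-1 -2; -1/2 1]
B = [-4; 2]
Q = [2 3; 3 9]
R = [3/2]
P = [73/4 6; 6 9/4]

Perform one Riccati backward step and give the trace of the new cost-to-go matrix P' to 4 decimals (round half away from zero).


BᵀP = [-61.0000 -19.5000]
S = R + BᵀPB = [3/2] + [205.0000] = [206.5000]
BᵀPA = [70.7500 102.5000]
K = S⁻¹·BᵀPA = [0.3426 0.4964]
A−BK = [0.3705 -0.0145; -1.1852 0.0073]
AᵀP(A−BK) = [0.5725 0.2570; 0.2570 0.3723]
P' = Q + AᵀP(A−BK) = [2.5725 3.2570; 3.2570 9.3723]
tr(P') = 11.9448

11.9448


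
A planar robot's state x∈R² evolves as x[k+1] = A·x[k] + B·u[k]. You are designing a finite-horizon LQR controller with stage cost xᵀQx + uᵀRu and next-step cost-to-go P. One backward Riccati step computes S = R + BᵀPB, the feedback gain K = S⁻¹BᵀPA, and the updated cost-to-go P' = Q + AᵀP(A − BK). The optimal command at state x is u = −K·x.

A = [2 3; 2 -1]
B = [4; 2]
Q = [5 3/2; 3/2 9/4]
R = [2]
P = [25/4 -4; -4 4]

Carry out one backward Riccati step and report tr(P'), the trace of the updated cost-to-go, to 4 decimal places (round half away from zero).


30.0370

BᵀP = [17.0000 -8.0000]
S = R + BᵀPB = [2] + [52.0000] = [54.0000]
BᵀPA = [18.0000 59.0000]
K = S⁻¹·BᵀPA = [0.3333 1.0926]
A−BK = [0.6667 -1.3704; 1.3333 -3.1852]
AᵀP(A−BK) = [3.0000 -6.1667; -6.1667 19.7870]
P' = Q + AᵀP(A−BK) = [8.0000 -4.6667; -4.6667 22.0370]
tr(P') = 30.0370


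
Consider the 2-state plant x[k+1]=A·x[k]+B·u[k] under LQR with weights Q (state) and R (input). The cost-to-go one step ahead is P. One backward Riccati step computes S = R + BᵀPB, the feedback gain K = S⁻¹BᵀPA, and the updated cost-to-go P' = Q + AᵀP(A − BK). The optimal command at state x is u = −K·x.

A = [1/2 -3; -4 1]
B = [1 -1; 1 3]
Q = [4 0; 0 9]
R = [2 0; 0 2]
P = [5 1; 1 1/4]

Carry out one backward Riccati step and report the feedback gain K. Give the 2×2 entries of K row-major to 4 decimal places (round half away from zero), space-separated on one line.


BᵀP = [6.0000 1.2500; -2.0000 -0.2500]
S = R + BᵀPB = [2 0; 0 2] + [7.2500 -2.2500; -2.2500 1.2500] = [9.2500 -2.2500; -2.2500 3.2500]
BᵀPA = [-2.0000 -16.7500; 0.0000 5.7500]
K = S⁻¹·BᵀPA = [-0.2600 -1.6600; -0.1800 0.6200]
A−BK = [0.5800 -0.7200; -3.2000 0.8000]
AᵀP(A−BK) = [0.7300 0.6800; 0.6800 7.8800]
P' = Q + AᵀP(A−BK) = [4.7300 0.6800; 0.6800 16.8800]
tr(P') = 21.6100

-0.2600 -1.6600 -0.1800 0.6200


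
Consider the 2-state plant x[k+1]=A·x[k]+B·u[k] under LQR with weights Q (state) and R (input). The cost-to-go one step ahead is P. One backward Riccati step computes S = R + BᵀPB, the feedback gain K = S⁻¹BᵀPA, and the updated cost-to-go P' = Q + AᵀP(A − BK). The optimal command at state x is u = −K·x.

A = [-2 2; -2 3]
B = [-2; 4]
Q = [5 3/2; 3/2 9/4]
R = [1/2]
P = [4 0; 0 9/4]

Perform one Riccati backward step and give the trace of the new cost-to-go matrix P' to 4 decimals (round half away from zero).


BᵀP = [-8.0000 9.0000]
S = R + BᵀPB = [1/2] + [52.0000] = [52.5000]
BᵀPA = [-2.0000 11.0000]
K = S⁻¹·BᵀPA = [-0.0381 0.2095]
A−BK = [-2.0762 2.4190; -1.8476 2.1619]
AᵀP(A−BK) = [24.9238 -29.0810; -29.0810 33.9452]
P' = Q + AᵀP(A−BK) = [29.9238 -27.5810; -27.5810 36.1952]
tr(P') = 66.1190

66.1190


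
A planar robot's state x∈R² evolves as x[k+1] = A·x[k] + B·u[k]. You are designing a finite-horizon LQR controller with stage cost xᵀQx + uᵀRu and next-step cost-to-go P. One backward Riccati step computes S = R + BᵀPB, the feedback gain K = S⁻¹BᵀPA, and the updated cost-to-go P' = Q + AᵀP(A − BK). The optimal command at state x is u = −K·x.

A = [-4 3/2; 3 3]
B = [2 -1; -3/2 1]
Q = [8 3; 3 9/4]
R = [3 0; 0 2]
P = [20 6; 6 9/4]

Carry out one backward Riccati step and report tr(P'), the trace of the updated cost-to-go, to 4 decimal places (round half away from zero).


BᵀP = [31.0000 8.6250; -14.0000 -3.7500]
S = R + BᵀPB = [3 0; 0 2] + [49.0625 -22.3750; -22.3750 10.2500] = [52.0625 -22.3750; -22.3750 12.2500]
BᵀPA = [-98.1250 72.3750; 44.7500 -32.2500]
K = S⁻¹·BᵀPA = [-1.4640 1.2033; 0.9790 -0.4348]
A−BK = [-0.0930 -1.3414; -0.1750 5.2397]
AᵀP(A−BK) = [8.7840 -7.2197; -7.2197 18.1395]
P' = Q + AᵀP(A−BK) = [16.7840 -4.2197; -4.2197 20.3895]
tr(P') = 37.1734

37.1734


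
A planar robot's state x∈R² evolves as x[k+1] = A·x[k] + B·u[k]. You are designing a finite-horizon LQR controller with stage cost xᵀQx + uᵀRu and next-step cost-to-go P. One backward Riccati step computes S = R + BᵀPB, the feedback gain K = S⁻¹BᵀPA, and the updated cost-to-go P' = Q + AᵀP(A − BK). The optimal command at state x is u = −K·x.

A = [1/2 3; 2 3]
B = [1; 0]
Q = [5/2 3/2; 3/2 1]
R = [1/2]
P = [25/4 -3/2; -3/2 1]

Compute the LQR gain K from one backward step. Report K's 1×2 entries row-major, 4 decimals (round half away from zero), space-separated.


0.0185 2.1111

BᵀP = [6.2500 -1.5000]
S = R + BᵀPB = [1/2] + [6.2500] = [6.7500]
BᵀPA = [0.1250 14.2500]
K = S⁻¹·BᵀPA = [0.0185 2.1111]
A−BK = [0.4815 0.8889; 2.0000 3.0000]
AᵀP(A−BK) = [2.5602 3.8611; 3.8611 8.1667]
P' = Q + AᵀP(A−BK) = [5.0602 5.3611; 5.3611 9.1667]
tr(P') = 14.2269


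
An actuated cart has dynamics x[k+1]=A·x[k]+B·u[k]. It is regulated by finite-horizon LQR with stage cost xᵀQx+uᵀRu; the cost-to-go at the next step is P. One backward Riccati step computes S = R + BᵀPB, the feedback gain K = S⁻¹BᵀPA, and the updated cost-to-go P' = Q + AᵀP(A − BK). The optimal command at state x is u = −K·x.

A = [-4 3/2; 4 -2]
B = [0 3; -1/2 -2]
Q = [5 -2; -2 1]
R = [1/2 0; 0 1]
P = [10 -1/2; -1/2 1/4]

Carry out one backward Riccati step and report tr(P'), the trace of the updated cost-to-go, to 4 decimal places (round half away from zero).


BᵀP = [0.2500 -0.1250; 31.0000 -2.0000]
S = R + BᵀPB = [1/2 0; 0 1] + [0.0625 1.0000; 1.0000 97.0000] = [0.5625 1.0000; 1.0000 98.0000]
BᵀPA = [-1.5000 0.6250; -132.0000 50.5000]
K = S⁻¹·BᵀPA = [-0.2771 0.1986; -1.3441 0.5133]
A−BK = [0.0323 -0.0398; 1.1732 -0.8741]
AᵀP(A−BK) = [2.1617 -0.9492; -0.9492 0.4553]
P' = Q + AᵀP(A−BK) = [7.1617 -2.9492; -2.9492 1.4553]
tr(P') = 8.6169

8.6169


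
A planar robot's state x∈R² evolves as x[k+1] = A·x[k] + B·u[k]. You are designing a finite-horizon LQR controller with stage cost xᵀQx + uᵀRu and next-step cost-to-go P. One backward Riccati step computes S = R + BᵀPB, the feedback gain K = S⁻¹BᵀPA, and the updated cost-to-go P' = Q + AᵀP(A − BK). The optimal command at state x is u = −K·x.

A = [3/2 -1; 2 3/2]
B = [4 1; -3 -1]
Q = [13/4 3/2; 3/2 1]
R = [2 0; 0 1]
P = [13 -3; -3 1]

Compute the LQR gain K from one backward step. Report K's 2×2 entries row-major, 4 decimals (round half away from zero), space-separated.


BᵀP = [61.0000 -15.0000; 16.0000 -4.0000]
S = R + BᵀPB = [2 0; 0 1] + [289.0000 76.0000; 76.0000 20.0000] = [291.0000 76.0000; 76.0000 21.0000]
BᵀPA = [61.5000 -83.5000; 16.0000 -22.0000]
K = S⁻¹·BᵀPA = [0.2254 -0.2433; -0.0537 -0.1672]
A−BK = [0.6522 0.1403; 2.6224 0.6030]
AᵀP(A−BK) = [2.2493 0.3866; 0.3866 0.2582]
P' = Q + AᵀP(A−BK) = [5.4993 1.8866; 1.8866 1.2582]
tr(P') = 6.7575

0.2254 -0.2433 -0.0537 -0.1672


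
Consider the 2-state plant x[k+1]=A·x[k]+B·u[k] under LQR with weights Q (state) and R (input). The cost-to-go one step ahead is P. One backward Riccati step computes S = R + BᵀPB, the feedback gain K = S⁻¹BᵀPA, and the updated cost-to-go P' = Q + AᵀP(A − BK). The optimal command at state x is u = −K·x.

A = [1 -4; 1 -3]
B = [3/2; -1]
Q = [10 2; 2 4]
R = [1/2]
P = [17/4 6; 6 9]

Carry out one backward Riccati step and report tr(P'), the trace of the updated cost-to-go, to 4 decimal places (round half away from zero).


BᵀP = [0.3750 0.0000]
S = R + BᵀPB = [1/2] + [0.5625] = [1.0625]
BᵀPA = [0.3750 -1.5000]
K = S⁻¹·BᵀPA = [0.3529 -1.4118]
A−BK = [0.4706 -1.8824; 1.3529 -4.4118]
AᵀP(A−BK) = [25.1176 -85.4706; -85.4706 290.8824]
P' = Q + AᵀP(A−BK) = [35.1176 -83.4706; -83.4706 294.8824]
tr(P') = 330.0000

330.0000


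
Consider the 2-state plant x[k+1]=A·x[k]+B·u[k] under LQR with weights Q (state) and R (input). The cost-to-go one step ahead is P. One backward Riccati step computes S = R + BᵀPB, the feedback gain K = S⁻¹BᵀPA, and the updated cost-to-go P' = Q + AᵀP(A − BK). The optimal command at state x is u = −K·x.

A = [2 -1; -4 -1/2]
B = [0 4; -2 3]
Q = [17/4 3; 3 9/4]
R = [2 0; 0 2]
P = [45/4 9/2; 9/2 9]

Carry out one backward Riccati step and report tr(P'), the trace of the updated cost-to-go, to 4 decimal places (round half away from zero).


20.2296

BᵀP = [-9.0000 -18.0000; 58.5000 45.0000]
S = R + BᵀPB = [2 0; 0 2] + [36.0000 -90.0000; -90.0000 369.0000] = [38.0000 -90.0000; -90.0000 371.0000]
BᵀPA = [54.0000 18.0000; -63.0000 -81.0000]
K = S⁻¹·BᵀPA = [2.3948 -0.1020; 0.4111 -0.2431]
A−BK = [0.3555 -0.0277; -0.4438 0.0252]
AᵀP(A−BK) = [13.5825 -0.8043; -0.8043 0.1470]
P' = Q + AᵀP(A−BK) = [17.8325 2.1957; 2.1957 2.3970]
tr(P') = 20.2296


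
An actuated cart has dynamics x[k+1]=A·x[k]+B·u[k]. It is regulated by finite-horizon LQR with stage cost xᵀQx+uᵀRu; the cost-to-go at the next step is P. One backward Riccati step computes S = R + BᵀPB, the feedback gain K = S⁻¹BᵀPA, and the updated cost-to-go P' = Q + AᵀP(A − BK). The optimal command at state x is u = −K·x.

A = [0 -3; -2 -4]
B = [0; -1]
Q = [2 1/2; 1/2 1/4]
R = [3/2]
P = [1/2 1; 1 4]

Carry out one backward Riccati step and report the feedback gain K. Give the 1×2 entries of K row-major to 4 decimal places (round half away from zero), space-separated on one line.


1.4545 3.4545

BᵀP = [-1.0000 -4.0000]
S = R + BᵀPB = [3/2] + [4.0000] = [5.5000]
BᵀPA = [8.0000 19.0000]
K = S⁻¹·BᵀPA = [1.4545 3.4545]
A−BK = [0.0000 -3.0000; -0.5455 -0.5455]
AᵀP(A−BK) = [4.3636 10.3636; 10.3636 26.8636]
P' = Q + AᵀP(A−BK) = [6.3636 10.8636; 10.8636 27.1136]
tr(P') = 33.4773


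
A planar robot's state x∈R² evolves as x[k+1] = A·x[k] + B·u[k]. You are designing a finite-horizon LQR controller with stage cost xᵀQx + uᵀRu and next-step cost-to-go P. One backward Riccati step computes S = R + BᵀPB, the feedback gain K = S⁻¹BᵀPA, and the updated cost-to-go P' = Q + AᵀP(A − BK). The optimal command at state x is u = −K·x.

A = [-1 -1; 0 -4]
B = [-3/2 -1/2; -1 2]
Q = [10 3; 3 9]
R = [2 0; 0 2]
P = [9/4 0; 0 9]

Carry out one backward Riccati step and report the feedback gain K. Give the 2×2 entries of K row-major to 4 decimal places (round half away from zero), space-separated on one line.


0.4203 1.0253 0.2070 -1.4042

BᵀP = [-3.3750 -9.0000; -1.1250 18.0000]
S = R + BᵀPB = [2 0; 0 2] + [14.0625 -16.3125; -16.3125 36.5625] = [16.0625 -16.3125; -16.3125 38.5625]
BᵀPA = [3.3750 39.3750; 1.1250 -70.8750]
K = S⁻¹·BᵀPA = [0.4203 1.0253; 0.2070 -1.4042]
A−BK = [-0.2661 -0.1642; 0.0064 -0.1663]
AᵀP(A−BK) = [0.5986 0.3694; 0.3694 6.3556]
P' = Q + AᵀP(A−BK) = [10.5986 3.3694; 3.3694 15.3556]
tr(P') = 25.9542


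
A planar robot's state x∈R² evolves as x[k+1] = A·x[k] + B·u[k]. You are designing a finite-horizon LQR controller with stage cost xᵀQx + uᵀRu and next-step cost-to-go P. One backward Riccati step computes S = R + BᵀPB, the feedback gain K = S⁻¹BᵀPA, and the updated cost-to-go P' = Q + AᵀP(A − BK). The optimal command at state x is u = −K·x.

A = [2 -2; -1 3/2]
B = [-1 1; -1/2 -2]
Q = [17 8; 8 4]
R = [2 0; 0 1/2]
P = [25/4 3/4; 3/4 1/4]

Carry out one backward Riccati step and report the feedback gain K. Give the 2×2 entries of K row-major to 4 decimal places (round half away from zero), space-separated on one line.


-0.7099 0.6337 1.2188 -1.2707

BᵀP = [-6.6250 -0.8750; 4.7500 0.2500]
S = R + BᵀPB = [2 0; 0 1/2] + [7.0625 -4.8750; -4.8750 4.2500] = [9.0625 -4.8750; -4.8750 4.7500]
BᵀPA = [-12.3750 11.9375; 9.2500 -9.1250]
K = S⁻¹·BᵀPA = [-0.7099 0.6337; 1.2188 -1.2707]
A−BK = [0.0713 -0.0956; 1.0827 -0.7245]
AᵀP(A−BK) = [2.1912 -2.0292; -2.0292 1.9028]
P' = Q + AᵀP(A−BK) = [19.1912 5.9708; 5.9708 5.9028]
tr(P') = 25.0940


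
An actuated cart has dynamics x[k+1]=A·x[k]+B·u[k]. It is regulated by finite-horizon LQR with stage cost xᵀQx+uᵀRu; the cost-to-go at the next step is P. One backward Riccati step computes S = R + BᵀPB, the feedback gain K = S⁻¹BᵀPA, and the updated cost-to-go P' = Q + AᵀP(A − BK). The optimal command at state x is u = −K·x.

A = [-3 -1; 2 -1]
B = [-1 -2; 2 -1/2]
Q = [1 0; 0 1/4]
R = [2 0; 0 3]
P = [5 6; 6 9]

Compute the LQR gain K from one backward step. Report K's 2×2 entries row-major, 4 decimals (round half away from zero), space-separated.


BᵀP = [7.0000 12.0000; -13.0000 -16.5000]
S = R + BᵀPB = [2 0; 0 3] + [17.0000 -20.0000; -20.0000 34.2500] = [19.0000 -20.0000; -20.0000 37.2500]
BᵀPA = [3.0000 -19.0000; 6.0000 29.5000]
K = S⁻¹·BᵀPA = [0.7530 -0.3826; 0.5654 0.5865]
A−BK = [-1.1162 -0.2096; 0.7766 0.0585]
AᵀP(A−BK) = [3.3485 0.6288; 0.6288 1.4281]
P' = Q + AᵀP(A−BK) = [4.3485 0.6288; 0.6288 1.6781]
tr(P') = 6.0266

0.7530 -0.3826 0.5654 0.5865


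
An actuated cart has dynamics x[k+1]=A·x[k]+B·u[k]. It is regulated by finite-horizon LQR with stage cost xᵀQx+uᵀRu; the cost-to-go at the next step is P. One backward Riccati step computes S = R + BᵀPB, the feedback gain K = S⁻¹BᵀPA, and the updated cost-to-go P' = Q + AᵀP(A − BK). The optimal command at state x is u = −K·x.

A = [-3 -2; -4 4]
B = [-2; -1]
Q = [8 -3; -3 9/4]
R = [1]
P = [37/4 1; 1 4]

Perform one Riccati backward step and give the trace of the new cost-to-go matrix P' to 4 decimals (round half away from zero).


113.6467

BᵀP = [-19.5000 -6.0000]
S = R + BᵀPB = [1] + [45.0000] = [46.0000]
BᵀPA = [82.5000 15.0000]
K = S⁻¹·BᵀPA = [1.7935 0.3261]
A−BK = [0.5870 -1.3478; -2.2065 4.3261]
AᵀP(A−BK) = [23.2880 -39.4022; -39.4022 80.1087]
P' = Q + AᵀP(A−BK) = [31.2880 -42.4022; -42.4022 82.3587]
tr(P') = 113.6467


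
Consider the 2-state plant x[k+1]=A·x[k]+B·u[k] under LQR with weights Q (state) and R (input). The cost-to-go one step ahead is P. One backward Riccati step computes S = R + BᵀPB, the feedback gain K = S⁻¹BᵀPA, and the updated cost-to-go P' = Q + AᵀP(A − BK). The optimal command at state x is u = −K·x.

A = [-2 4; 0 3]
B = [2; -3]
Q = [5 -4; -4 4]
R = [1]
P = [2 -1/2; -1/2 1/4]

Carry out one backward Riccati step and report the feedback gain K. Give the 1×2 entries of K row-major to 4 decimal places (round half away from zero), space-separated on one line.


BᵀP = [5.5000 -1.7500]
S = R + BᵀPB = [1] + [16.2500] = [17.2500]
BᵀPA = [-11.0000 16.7500]
K = S⁻¹·BᵀPA = [-0.6377 0.9710]
A−BK = [-0.7246 2.0580; -1.9130 5.9130]
AᵀP(A−BK) = [0.9855 -2.3188; -2.3188 5.9855]
P' = Q + AᵀP(A−BK) = [5.9855 -6.3188; -6.3188 9.9855]
tr(P') = 15.9710

-0.6377 0.9710


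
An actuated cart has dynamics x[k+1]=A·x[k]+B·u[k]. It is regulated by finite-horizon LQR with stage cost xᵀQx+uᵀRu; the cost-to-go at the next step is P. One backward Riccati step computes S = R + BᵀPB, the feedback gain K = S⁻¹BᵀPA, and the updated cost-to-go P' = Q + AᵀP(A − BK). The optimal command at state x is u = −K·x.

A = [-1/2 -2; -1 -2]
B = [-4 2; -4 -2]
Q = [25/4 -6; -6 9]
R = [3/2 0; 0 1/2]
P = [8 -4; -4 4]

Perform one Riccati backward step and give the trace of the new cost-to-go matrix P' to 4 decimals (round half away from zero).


15.6731

BᵀP = [-16.0000 0.0000; 24.0000 -16.0000]
S = R + BᵀPB = [3/2 0; 0 1/2] + [64.0000 -32.0000; -32.0000 80.0000] = [65.5000 -32.0000; -32.0000 80.5000]
BᵀPA = [8.0000 32.0000; 4.0000 -16.0000]
K = S⁻¹·BᵀPA = [0.1817 0.4858; 0.1219 -0.0056]
A−BK = [-0.0170 -0.0455; -0.0294 -0.0681]
AᵀP(A−BK) = [0.0587 0.1363; 0.1363 0.3643]
P' = Q + AᵀP(A−BK) = [6.3087 -5.8637; -5.8637 9.3643]
tr(P') = 15.6731


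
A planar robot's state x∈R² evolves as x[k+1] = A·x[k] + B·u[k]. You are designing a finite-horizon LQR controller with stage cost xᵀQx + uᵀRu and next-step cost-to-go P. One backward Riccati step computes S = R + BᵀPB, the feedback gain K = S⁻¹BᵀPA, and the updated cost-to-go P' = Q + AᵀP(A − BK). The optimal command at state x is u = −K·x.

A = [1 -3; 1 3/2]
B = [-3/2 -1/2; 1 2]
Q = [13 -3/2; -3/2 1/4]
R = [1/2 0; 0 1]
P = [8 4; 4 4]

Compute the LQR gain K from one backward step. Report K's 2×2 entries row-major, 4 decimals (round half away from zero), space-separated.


BᵀP = [-8.0000 -2.0000; 4.0000 6.0000]
S = R + BᵀPB = [1/2 0; 0 1] + [10.0000 0.0000; 0.0000 10.0000] = [10.5000 0.0000; 0.0000 11.0000]
BᵀPA = [-10.0000 21.0000; 10.0000 -3.0000]
K = S⁻¹·BᵀPA = [-0.9524 2.0000; 0.9091 -0.2727]
A−BK = [0.0260 -0.1364; 0.1342 0.0455]
AᵀP(A−BK) = [1.3853 -1.2727; -1.2727 2.1818]
P' = Q + AᵀP(A−BK) = [14.3853 -2.7727; -2.7727 2.4318]
tr(P') = 16.8171

-0.9524 2.0000 0.9091 -0.2727


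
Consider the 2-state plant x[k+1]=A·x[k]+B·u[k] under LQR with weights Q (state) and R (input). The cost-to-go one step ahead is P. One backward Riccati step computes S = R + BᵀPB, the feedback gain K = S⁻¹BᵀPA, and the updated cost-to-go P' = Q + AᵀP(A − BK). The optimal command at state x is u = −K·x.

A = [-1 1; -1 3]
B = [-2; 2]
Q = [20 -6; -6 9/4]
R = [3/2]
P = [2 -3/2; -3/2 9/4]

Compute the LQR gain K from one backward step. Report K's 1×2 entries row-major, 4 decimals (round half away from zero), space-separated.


-0.0164 0.5082

BᵀP = [-7.0000 7.5000]
S = R + BᵀPB = [3/2] + [29.0000] = [30.5000]
BᵀPA = [-0.5000 15.5000]
K = S⁻¹·BᵀPA = [-0.0164 0.5082]
A−BK = [-1.0328 2.0164; -0.9672 1.9836]
AᵀP(A−BK) = [1.2418 -2.4959; -2.4959 5.3730]
P' = Q + AᵀP(A−BK) = [21.2418 -8.4959; -8.4959 7.6230]
tr(P') = 28.8648


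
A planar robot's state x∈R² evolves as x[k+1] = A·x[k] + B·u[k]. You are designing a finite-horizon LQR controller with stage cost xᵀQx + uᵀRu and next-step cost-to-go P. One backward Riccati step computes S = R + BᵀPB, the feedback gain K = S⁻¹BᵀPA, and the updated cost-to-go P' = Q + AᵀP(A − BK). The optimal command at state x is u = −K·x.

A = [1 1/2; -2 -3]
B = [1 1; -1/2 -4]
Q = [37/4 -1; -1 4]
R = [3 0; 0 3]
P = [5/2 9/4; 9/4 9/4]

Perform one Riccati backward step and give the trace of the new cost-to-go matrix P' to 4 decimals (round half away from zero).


BᵀP = [1.3750 1.1250; -6.5000 -6.7500]
S = R + BᵀPB = [3 0; 0 3] + [0.8125 -3.1250; -3.1250 20.5000] = [3.8125 -3.1250; -3.1250 23.5000]
BᵀPA = [-0.8750 -2.6875; 7.0000 17.0000]
K = S⁻¹·BᵀPA = [0.0164 -0.1257; 0.3001 0.7067]
A−BK = [0.6835 -0.0810; -0.7915 -0.2361]
AᵀP(A−BK) = [0.4140 0.6932; 0.6932 1.7735]
P' = Q + AᵀP(A−BK) = [9.6640 -0.3068; -0.3068 5.7735]
tr(P') = 15.4375

15.4375


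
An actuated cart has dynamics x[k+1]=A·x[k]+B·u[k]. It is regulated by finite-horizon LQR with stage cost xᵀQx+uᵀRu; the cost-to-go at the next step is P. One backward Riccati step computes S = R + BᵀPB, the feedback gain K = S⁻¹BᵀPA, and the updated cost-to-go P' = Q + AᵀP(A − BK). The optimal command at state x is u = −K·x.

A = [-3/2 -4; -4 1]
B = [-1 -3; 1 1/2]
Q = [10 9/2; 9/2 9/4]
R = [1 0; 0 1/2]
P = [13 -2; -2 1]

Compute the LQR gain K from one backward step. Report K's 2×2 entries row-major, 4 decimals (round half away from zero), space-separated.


-1.4901 0.2857 0.8347 1.2381

BᵀP = [-15.0000 3.0000; -40.0000 6.5000]
S = R + BᵀPB = [1 0; 0 1/2] + [18.0000 46.5000; 46.5000 123.2500] = [19.0000 46.5000; 46.5000 123.7500]
BᵀPA = [10.5000 63.0000; 34.0000 166.5000]
K = S⁻¹·BᵀPA = [-1.4901 0.2857; 0.8347 1.2381]
A−BK = [-0.4861 0.0000; -2.9272 0.0952]
AᵀP(A−BK) = [8.5175 -0.0952; -0.0952 0.8571]
P' = Q + AᵀP(A−BK) = [18.5175 4.4048; 4.4048 3.1071]
tr(P') = 21.6247


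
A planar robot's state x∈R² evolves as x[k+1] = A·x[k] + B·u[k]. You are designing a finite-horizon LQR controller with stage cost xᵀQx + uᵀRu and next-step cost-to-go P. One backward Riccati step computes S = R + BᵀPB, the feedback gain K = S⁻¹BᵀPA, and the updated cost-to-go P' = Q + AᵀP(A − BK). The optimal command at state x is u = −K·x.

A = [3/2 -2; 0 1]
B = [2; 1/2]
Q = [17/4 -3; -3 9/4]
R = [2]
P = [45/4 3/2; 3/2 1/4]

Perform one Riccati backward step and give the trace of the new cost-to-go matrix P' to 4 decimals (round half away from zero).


BᵀP = [23.2500 3.1250]
S = R + BᵀPB = [2] + [48.0625] = [50.0625]
BᵀPA = [34.8750 -43.3750]
K = S⁻¹·BᵀPA = [0.6966 -0.8664]
A−BK = [0.1067 -0.2672; -0.3483 1.4332]
AᵀP(A−BK) = [1.0176 -1.2837; -1.2837 1.6692]
P' = Q + AᵀP(A−BK) = [5.2676 -4.2837; -4.2837 3.9192]
tr(P') = 9.1867

9.1867


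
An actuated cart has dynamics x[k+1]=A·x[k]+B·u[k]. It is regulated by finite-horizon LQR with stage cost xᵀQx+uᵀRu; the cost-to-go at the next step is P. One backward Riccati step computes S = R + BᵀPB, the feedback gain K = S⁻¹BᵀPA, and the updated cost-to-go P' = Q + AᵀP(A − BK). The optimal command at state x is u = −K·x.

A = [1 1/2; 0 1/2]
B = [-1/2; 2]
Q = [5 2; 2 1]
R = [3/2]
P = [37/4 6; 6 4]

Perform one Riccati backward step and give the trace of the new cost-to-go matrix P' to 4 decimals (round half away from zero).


BᵀP = [7.3750 5.0000]
S = R + BᵀPB = [3/2] + [6.3125] = [7.8125]
BᵀPA = [7.3750 6.1875]
K = S⁻¹·BᵀPA = [0.9440 0.7920]
A−BK = [1.4720 0.8960; -1.8880 -1.0840]
AᵀP(A−BK) = [2.2880 1.7840; 1.7840 1.4120]
P' = Q + AᵀP(A−BK) = [7.2880 3.7840; 3.7840 2.4120]
tr(P') = 9.7000

9.7000


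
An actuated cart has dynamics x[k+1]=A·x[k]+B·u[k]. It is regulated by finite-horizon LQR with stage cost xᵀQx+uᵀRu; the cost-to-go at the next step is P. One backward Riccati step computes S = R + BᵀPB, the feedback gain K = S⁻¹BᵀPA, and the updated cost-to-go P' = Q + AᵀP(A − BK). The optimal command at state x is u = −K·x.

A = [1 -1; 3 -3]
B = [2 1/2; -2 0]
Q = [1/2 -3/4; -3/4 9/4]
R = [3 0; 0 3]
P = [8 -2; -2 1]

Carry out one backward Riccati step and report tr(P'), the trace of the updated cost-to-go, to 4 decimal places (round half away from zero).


12.3500

BᵀP = [20.0000 -6.0000; 4.0000 -1.0000]
S = R + BᵀPB = [3 0; 0 3] + [52.0000 10.0000; 10.0000 2.0000] = [55.0000 10.0000; 10.0000 5.0000]
BᵀPA = [2.0000 -2.0000; 1.0000 -1.0000]
K = S⁻¹·BᵀPA = [0.0000 0.0000; 0.2000 -0.2000]
A−BK = [0.9000 -0.9000; 3.0000 -3.0000]
AᵀP(A−BK) = [4.8000 -4.8000; -4.8000 4.8000]
P' = Q + AᵀP(A−BK) = [5.3000 -5.5500; -5.5500 7.0500]
tr(P') = 12.3500


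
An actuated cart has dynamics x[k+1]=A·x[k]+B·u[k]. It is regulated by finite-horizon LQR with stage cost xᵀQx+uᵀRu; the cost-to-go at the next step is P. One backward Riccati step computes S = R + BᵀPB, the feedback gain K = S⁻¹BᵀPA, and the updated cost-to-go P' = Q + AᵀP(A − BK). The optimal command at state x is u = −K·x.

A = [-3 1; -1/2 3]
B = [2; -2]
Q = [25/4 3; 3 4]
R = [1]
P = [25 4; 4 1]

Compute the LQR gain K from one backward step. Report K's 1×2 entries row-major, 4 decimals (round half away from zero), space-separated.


-1.7671 0.8219

BᵀP = [42.0000 6.0000]
S = R + BᵀPB = [1] + [72.0000] = [73.0000]
BᵀPA = [-129.0000 60.0000]
K = S⁻¹·BᵀPA = [-1.7671 0.8219]
A−BK = [0.5342 -0.6438; -4.0342 4.6438]
AᵀP(A−BK) = [9.2911 -8.4726; -8.4726 8.6849]
P' = Q + AᵀP(A−BK) = [15.5411 -5.4726; -5.4726 12.6849]
tr(P') = 28.2260


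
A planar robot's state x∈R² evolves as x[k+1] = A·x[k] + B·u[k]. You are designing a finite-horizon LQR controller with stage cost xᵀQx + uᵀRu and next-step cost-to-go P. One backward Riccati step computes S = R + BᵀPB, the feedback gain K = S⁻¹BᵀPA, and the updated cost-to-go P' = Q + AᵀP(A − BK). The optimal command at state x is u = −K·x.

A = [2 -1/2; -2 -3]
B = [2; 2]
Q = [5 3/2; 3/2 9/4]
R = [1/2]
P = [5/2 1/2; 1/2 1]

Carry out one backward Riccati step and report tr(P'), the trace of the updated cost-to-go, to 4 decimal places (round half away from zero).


18.6453

BᵀP = [6.0000 3.0000]
S = R + BᵀPB = [1/2] + [18.0000] = [18.5000]
BᵀPA = [6.0000 -12.0000]
K = S⁻¹·BᵀPA = [0.3243 -0.6486]
A−BK = [1.3514 0.7973; -2.6486 -1.7027]
AᵀP(A−BK) = [8.0541 4.8919; 4.8919 3.3412]
P' = Q + AᵀP(A−BK) = [13.0541 6.3919; 6.3919 5.5912]
tr(P') = 18.6453


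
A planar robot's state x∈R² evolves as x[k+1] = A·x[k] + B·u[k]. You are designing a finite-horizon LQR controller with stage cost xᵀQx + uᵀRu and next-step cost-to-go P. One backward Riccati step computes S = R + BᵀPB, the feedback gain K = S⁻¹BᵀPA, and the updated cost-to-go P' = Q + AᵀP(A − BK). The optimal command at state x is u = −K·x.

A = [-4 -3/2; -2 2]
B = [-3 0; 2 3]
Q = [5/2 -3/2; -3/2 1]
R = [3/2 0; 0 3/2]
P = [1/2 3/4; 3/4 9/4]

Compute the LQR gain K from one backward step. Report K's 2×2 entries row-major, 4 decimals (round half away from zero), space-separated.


0.6358 0.3477 -1.2318 0.3576

BᵀP = [0.0000 2.2500; 2.2500 6.7500]
S = R + BᵀPB = [3/2 0; 0 3/2] + [4.5000 6.7500; 6.7500 20.2500] = [6.0000 6.7500; 6.7500 21.7500]
BᵀPA = [-4.5000 4.5000; -22.5000 10.1250]
K = S⁻¹·BᵀPA = [0.6358 0.3477; -1.2318 0.3576]
A−BK = [-2.0927 -0.4570; 0.4238 0.2318]
AᵀP(A−BK) = [4.1457 -0.1391; -0.1391 0.4396]
P' = Q + AᵀP(A−BK) = [6.6457 -1.6391; -1.6391 1.4396]
tr(P') = 8.0853
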